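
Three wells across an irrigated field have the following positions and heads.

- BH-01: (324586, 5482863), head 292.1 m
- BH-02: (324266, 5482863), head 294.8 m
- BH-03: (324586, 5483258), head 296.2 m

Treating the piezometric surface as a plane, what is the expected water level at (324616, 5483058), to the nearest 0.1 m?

∂h/∂x = (294.8 − 292.1) / (324266 − 324586) = -0.008437
∂h/∂y = (296.2 − 292.1) / (5483258 − 5482863) = +0.01038
h(324616, 5483058) = 292.1 + (-0.008437)·(30) + (+0.01038)·(195) = 292.1 -0.253 +2.024 = 293.871 m.

293.9 m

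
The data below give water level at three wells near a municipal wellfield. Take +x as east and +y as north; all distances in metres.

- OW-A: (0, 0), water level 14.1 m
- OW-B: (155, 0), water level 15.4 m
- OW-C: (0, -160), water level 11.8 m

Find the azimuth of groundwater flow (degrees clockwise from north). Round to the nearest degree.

210°

∂h/∂x = (15.4 − 14.1) / (155 − 0) = +0.008387
∂h/∂y = (11.8 − 14.1) / (-160 − 0) = +0.01437
Flow direction (−∇h) has components (-0.008387 E, -0.01437 N).
Azimuth = atan2(E, N) = atan2(-0.008387, -0.01437) = 210.3° ≈ 210°.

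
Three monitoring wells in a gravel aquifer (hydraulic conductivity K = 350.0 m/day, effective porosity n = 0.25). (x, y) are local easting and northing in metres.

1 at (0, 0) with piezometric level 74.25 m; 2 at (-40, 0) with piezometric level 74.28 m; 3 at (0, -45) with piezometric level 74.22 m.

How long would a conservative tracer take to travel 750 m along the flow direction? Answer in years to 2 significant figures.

∂h/∂x = (74.28 − 74.25) / (-40 − 0) = -0.0007500
∂h/∂y = (74.22 − 74.25) / (-45 − 0) = +0.0006667
|∇h| = √(-0.0007500² + 0.0006667²) = 0.001003
Seepage velocity v = K·i/n = 350.0 × 0.001003 / 0.25 = 1.404 m/day.
t = 750 / 1.404 = 534.2 days = 1.46 years.

1.5 years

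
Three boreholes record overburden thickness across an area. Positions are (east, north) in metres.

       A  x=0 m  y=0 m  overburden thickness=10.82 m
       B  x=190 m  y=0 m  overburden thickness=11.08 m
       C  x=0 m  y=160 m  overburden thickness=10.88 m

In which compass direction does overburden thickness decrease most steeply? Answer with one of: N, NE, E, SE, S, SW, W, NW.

∂d/∂x = (11.08 − 10.82) / (190 − 0) = +0.001368
∂d/∂y = (10.88 − 10.82) / (160 − 0) = +0.0003750
Steepest decrease is along −∇f = (-0.001368 E, -0.0003750 N) → west.

W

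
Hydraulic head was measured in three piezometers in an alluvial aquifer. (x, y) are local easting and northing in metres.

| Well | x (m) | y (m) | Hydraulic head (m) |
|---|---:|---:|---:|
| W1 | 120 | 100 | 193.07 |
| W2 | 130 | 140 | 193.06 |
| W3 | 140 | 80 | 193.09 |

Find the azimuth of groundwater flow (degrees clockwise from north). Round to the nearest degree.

Differences from W1: to W2 (Δx, Δy, Δh) = (10, 40, -0.01); to W3 = (20, -20, +0.02).
Determinant of the coordinate differences = 10·(-20) − 20·40 = -1000.
∂h/∂x = [(-0.01)·(-20) − (+0.02)·40] / -1000 = +0.0006000
∂h/∂y = [10·(+0.02) − 20·(-0.01)] / -1000 = -0.0004000
Flow direction (−∇h) has components (-0.0006000 E, +0.0004000 N).
Azimuth = atan2(E, N) = atan2(-0.0006000, +0.0004000) = 303.7° ≈ 304°.

304°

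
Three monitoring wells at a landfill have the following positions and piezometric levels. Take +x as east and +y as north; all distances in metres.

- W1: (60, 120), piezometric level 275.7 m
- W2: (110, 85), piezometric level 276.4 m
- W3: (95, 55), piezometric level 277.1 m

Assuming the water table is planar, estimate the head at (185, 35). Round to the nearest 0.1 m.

Three-point gradient (reference W1): Δ to W2 = (50, -35, +0.7), Δ to W3 = (35, -65, +1.4).
∂h/∂x = -0.001728, ∂h/∂y = -0.02247 (det = -2025).
h(185, 35) = 275.7 + (-0.001728)·(125) + (-0.02247)·(-85) = 275.7 -0.216 +1.910 = 277.394 m.

277.4 m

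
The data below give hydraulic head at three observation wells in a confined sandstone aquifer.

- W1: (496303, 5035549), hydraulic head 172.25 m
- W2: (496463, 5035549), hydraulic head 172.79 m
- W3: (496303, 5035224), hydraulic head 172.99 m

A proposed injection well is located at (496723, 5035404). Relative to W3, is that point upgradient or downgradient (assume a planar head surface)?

upgradient

∂h/∂x = (172.79 − 172.25) / (496463 − 496303) = +0.003375
∂h/∂y = (172.99 − 172.25) / (5035224 − 5035549) = -0.002277
Head at (496723, 5035404) = 172.25 + (+0.003375)·(420) + (-0.002277)·(-145) = 174.00 m.
That is higher than the 172.99 m at W3, so the point is upgradient.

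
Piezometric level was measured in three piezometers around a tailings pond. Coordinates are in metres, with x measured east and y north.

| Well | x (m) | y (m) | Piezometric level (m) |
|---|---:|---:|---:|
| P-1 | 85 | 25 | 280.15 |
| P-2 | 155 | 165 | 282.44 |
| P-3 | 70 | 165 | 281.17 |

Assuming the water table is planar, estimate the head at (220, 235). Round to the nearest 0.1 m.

284.0 m

Taking P-1 as reference: P-2−P-1 = (70, 140, +2.29); P-3−P-1 = (-15, 140, +1.02).
Determinant of the coordinate differences = 70·140 − (-15)·140 = 11900.
∂h/∂x = [(+2.29)·140 − (+1.02)·140] / 11900 = +0.01494
∂h/∂y = [70·(+1.02) − (-15)·(+2.29)] / 11900 = +0.008887
h(220, 235) = 280.15 + (+0.01494)·(135) + (+0.008887)·(210) = 280.15 +2.017 +1.866 = 284.033 m.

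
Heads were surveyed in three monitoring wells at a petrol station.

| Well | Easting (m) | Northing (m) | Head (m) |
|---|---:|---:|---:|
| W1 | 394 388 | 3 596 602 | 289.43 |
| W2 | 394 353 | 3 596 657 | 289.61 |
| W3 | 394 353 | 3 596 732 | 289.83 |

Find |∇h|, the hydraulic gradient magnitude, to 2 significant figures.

0.0030

Taking W1 as reference: W2−W1 = (-35, 55, +0.18); W3−W1 = (-35, 130, +0.40).
Determinant of the coordinate differences = (-35)·130 − (-35)·55 = -2625.
∂h/∂x = [(+0.18)·130 − (+0.40)·55] / -2625 = -0.0005333
∂h/∂y = [(-35)·(+0.40) − (-35)·(+0.18)] / -2625 = +0.002933
|∇h| = √(-0.0005333² + 0.002933²) = 0.002981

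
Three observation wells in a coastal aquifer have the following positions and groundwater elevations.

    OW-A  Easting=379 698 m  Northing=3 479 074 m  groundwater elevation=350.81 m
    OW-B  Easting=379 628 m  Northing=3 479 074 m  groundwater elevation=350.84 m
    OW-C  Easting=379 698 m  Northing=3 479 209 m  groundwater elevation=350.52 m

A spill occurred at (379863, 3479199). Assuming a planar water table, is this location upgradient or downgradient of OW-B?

∂h/∂x = (350.84 − 350.81) / (379628 − 379698) = -0.0004286
∂h/∂y = (350.52 − 350.81) / (3479209 − 3479074) = -0.002148
Head at (379863, 3479199) = 350.81 + (-0.0004286)·(165) + (-0.002148)·(125) = 350.47 m.
That is lower than the 350.84 m at OW-B, so the point is downgradient.

downgradient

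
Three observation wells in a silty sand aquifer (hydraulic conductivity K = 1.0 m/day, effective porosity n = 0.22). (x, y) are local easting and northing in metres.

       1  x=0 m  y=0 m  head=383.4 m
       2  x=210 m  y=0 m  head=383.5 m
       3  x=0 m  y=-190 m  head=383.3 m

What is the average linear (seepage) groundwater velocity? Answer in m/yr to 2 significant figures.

1.2 m/yr

∂h/∂x = (383.5 − 383.4) / (210 − 0) = +0.0004762
∂h/∂y = (383.3 − 383.4) / (-190 − 0) = +0.0005263
|∇h| = √(0.0004762² + 0.0005263²) = 0.0007098
Seepage velocity v = K·i/n = 1.0 × 0.0007098 / 0.22 = 0.003226 m/day = 1.178 m/yr.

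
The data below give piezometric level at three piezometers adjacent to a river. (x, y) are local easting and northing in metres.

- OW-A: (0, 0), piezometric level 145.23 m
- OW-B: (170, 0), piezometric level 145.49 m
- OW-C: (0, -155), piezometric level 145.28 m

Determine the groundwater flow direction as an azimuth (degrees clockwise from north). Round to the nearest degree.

282°

∂h/∂x = (145.49 − 145.23) / (170 − 0) = +0.001529
∂h/∂y = (145.28 − 145.23) / (-155 − 0) = -0.0003226
Flow direction (−∇h) has components (-0.001529 E, +0.0003226 N).
Azimuth = atan2(E, N) = atan2(-0.001529, +0.0003226) = 281.9° ≈ 282°.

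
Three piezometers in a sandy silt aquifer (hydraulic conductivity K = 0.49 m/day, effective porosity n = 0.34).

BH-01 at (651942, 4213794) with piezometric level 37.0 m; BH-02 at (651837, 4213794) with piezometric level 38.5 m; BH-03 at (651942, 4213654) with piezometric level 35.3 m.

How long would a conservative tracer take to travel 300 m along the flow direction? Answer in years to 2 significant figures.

30 years

∂h/∂x = (38.5 − 37.0) / (651837 − 651942) = -0.01429
∂h/∂y = (35.3 − 37.0) / (4213654 − 4213794) = +0.01214
|∇h| = √(-0.01429² + 0.01214²) = 0.01875
Seepage velocity v = K·i/n = 0.49 × 0.01875 / 0.34 = 0.02702 m/day.
t = 300 / 0.02702 = 1.11e+04 days = 30.4 years.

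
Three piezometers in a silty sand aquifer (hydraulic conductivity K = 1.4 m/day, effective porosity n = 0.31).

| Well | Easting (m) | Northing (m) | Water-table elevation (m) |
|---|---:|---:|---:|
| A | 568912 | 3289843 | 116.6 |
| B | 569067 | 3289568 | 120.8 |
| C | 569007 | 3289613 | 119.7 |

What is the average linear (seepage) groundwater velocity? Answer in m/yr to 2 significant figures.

With h = a·x + b·y + c and A as origin, the differences give:
  155·a + (-275)·b = +4.2
  95·a + (-230)·b = +3.1
Eliminate b (×(-230) and ×(-275), subtract): -9525·a = -113.50 → a = ∂h/∂x = +0.01192
Back-substitute: b = ∂h/∂y = -0.008556.
|∇h| = √(0.01192² + -0.008556²) = 0.01467
Seepage velocity v = K·i/n = 1.4 × 0.01467 / 0.31 = 0.06625 m/day = 24.2 m/yr.

24 m/yr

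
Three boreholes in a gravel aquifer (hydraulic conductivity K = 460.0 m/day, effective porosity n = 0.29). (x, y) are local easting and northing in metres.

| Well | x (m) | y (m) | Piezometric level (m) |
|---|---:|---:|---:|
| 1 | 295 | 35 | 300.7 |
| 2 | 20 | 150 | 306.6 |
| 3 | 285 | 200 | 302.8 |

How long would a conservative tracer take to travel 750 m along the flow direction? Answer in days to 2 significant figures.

Differences from 1: to 2 (Δx, Δy, Δh) = (-275, 115, +5.9); to 3 = (-10, 165, +2.1).
Solve a·Δx + b·Δy = Δh: det = (-275)·165 − (-10)·115 = -44225.
∂h/∂x = [(+5.9)·165 − (+2.1)·115] / -44225 = -0.01655
∂h/∂y = [(-275)·(+2.1) − (-10)·(+5.9)] / -44225 = +0.01172
|∇h| = √(-0.01655² + 0.01172²) = 0.02028
Seepage velocity v = K·i/n = 460.0 × 0.02028 / 0.29 = 32.17 m/day.
t = 750 / 32.17 = 23.31 days.

23 days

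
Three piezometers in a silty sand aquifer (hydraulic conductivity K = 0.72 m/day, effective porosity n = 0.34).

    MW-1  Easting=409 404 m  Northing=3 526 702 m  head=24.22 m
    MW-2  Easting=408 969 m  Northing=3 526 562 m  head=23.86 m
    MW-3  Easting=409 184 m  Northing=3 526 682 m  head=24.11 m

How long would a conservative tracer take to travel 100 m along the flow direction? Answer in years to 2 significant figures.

88 years

Differences from MW-1: to MW-2 (Δx, Δy, Δh) = (-435, -140, -0.36); to MW-3 = (-220, -20, -0.11).
Determinant of the coordinate differences = (-435)·(-20) − (-220)·(-140) = -22100.
∂h/∂x = [(-0.36)·(-20) − (-0.11)·(-140)] / -22100 = +0.0003710
∂h/∂y = [(-435)·(-0.11) − (-220)·(-0.36)] / -22100 = +0.001419
|∇h| = √(0.0003710² + 0.001419²) = 0.001467
Seepage velocity v = K·i/n = 0.72 × 0.001467 / 0.34 = 0.003107 m/day.
t = 100 / 0.003107 = 3.219e+04 days = 88.1 years.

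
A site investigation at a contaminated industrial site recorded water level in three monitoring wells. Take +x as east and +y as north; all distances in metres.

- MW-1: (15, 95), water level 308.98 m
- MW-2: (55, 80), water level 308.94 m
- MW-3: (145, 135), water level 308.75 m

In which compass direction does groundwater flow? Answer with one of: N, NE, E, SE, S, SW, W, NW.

NE

Taking MW-1 as reference: MW-2−MW-1 = (40, -15, -0.04); MW-3−MW-1 = (130, 40, -0.23).
Determinant of the coordinate differences = 40·40 − 130·(-15) = 3550.
∂h/∂x = [(-0.04)·40 − (-0.23)·(-15)] / 3550 = -0.001423
∂h/∂y = [40·(-0.23) − 130·(-0.04)] / 3550 = -0.001127
Flow = −∇h = (+0.001423 east, +0.001127 north), which points northeast.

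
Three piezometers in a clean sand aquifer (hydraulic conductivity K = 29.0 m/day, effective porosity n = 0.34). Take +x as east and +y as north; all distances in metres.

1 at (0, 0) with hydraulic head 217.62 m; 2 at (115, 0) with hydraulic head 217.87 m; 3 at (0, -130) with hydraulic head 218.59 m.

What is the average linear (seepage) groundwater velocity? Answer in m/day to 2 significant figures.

0.66 m/day

∂h/∂x = (217.87 − 217.62) / (115 − 0) = +0.002174
∂h/∂y = (218.59 − 217.62) / (-130 − 0) = -0.007462
|∇h| = √(0.002174² + -0.007462²) = 0.007772
Seepage velocity v = K·i/n = 29.0 × 0.007772 / 0.34 = 0.6629 m/day.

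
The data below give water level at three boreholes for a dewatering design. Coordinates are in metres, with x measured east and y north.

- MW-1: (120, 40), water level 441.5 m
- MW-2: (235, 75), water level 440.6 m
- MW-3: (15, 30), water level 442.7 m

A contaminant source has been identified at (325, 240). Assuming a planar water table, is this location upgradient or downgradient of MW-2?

upgradient

Taking MW-1 as reference: MW-2−MW-1 = (115, 35, -0.9); MW-3−MW-1 = (-105, -10, +1.2).
Solve a·Δx + b·Δy = Δh: det = 115·(-10) − (-105)·35 = 2525.
∂h/∂x = [(-0.9)·(-10) − (+1.2)·35] / 2525 = -0.01307
∂h/∂y = [115·(+1.2) − (-105)·(-0.9)] / 2525 = +0.01723
Head at (325, 240) = 441.5 + (-0.01307)·(205) + (+0.01723)·(200) = 442.27 m.
That is higher than the 440.6 m at MW-2, so the point is upgradient.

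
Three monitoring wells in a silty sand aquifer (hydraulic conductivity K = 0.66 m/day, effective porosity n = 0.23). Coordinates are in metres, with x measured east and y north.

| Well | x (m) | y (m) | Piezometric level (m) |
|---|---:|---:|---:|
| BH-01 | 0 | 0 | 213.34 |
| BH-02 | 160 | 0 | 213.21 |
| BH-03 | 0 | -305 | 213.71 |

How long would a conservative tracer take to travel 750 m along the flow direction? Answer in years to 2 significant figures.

∂h/∂x = (213.21 − 213.34) / (160 − 0) = -0.0008125
∂h/∂y = (213.71 − 213.34) / (-305 − 0) = -0.001213
|∇h| = √(-0.0008125² + -0.001213²) = 0.00146
Seepage velocity v = K·i/n = 0.66 × 0.00146 / 0.23 = 0.00419 m/day.
t = 750 / 0.00419 = 1.79e+05 days = 490 years.

490 years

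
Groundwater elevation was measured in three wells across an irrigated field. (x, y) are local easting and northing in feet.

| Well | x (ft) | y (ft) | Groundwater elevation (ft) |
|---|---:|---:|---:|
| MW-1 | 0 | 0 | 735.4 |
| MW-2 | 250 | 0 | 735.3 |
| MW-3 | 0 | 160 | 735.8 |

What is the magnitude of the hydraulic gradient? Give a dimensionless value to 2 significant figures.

0.0025

∂h/∂x = (735.3 − 735.4) / (250 − 0) = -0.0004000
∂h/∂y = (735.8 − 735.4) / (160 − 0) = +0.002500
|∇h| = √(-0.0004000² + 0.002500²) = 0.002532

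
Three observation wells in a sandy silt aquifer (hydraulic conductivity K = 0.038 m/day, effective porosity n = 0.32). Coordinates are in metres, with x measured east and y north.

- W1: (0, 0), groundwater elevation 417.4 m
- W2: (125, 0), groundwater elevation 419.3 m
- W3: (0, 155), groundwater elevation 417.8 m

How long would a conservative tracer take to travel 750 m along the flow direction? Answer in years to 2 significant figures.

∂h/∂x = (419.3 − 417.4) / (125 − 0) = +0.01520
∂h/∂y = (417.8 − 417.4) / (155 − 0) = +0.002581
|∇h| = √(0.01520² + 0.002581²) = 0.01542
Seepage velocity v = K·i/n = 0.038 × 0.01542 / 0.32 = 0.001831 m/day.
t = 750 / 0.001831 = 4.096e+05 days = 1.12e+03 years.

1100 years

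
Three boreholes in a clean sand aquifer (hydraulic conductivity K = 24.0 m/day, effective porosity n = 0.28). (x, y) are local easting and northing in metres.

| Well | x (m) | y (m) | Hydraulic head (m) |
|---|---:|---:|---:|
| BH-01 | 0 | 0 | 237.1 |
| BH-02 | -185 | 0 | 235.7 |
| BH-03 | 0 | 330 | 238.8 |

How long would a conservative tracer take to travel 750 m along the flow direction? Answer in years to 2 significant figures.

2.6 years

∂h/∂x = (235.7 − 237.1) / (-185 − 0) = +0.007568
∂h/∂y = (238.8 − 237.1) / (330 − 0) = +0.005152
|∇h| = √(0.007568² + 0.005152²) = 0.009155
Seepage velocity v = K·i/n = 24.0 × 0.009155 / 0.28 = 0.7847 m/day.
t = 750 / 0.7847 = 955.8 days = 2.62 years.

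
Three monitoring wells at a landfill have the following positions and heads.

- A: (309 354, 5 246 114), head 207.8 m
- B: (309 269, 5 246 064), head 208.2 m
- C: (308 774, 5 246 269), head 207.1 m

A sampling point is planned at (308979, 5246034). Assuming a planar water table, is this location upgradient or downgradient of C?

upgradient

Taking A as reference: B−A = (-85, -50, +0.4); C−A = (-580, 155, -0.7).
Solve a·Δx + b·Δy = Δh: det = (-85)·155 − (-580)·(-50) = -42175.
∂h/∂x = [(+0.4)·155 − (-0.7)·(-50)] / -42175 = -0.0006402
∂h/∂y = [(-85)·(-0.7) − (-580)·(+0.4)] / -42175 = -0.006912
Head at (308979, 5246034) = 207.8 + (-0.0006402)·(-375) + (-0.006912)·(-80) = 208.59 m.
That is higher than the 207.1 m at C, so the point is upgradient.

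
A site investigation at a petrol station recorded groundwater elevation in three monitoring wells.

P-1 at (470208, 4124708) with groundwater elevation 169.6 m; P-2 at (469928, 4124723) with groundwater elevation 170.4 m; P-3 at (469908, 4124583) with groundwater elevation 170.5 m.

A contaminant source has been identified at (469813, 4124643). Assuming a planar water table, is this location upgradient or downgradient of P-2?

upgradient

Taking P-1 as reference: P-2−P-1 = (-280, 15, +0.8); P-3−P-1 = (-300, -125, +0.9).
Determinant of the coordinate differences = (-280)·(-125) − (-300)·15 = 39500.
∂h/∂x = [(+0.8)·(-125) − (+0.9)·15] / 39500 = -0.002873
∂h/∂y = [(-280)·(+0.9) − (-300)·(+0.8)] / 39500 = -0.0003038
Head at (469813, 4124643) = 169.6 + (-0.002873)·(-395) + (-0.0003038)·(-65) = 170.75 m.
That is higher than the 170.4 m at P-2, so the point is upgradient.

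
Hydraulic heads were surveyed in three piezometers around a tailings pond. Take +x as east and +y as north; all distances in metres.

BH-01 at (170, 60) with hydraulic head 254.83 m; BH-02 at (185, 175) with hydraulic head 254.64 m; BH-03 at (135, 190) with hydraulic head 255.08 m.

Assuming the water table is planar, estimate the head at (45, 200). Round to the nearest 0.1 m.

Three-point gradient (reference BH-01): Δ to BH-02 = (15, 115, -0.19), Δ to BH-03 = (-35, 130, +0.25).
∂h/∂x = -0.008946, ∂h/∂y = -0.0004854 (det = 5975).
h(45, 200) = 254.83 + (-0.008946)·(-125) + (-0.0004854)·(140) = 254.83 +1.118 -0.068 = 255.880 m.

255.9 m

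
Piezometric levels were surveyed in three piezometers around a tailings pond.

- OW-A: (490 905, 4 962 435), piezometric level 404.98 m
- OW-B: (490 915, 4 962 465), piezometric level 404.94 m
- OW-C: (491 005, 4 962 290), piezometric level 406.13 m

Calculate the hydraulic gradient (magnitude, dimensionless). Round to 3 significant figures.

0.00733

Three-point gradient (reference OW-A): Δ to OW-B = (10, 30, -0.04), Δ to OW-C = (100, -145, +1.15).
∂h/∂x = +0.006449, ∂h/∂y = -0.003483 (det = -4450).
|∇h| = √(0.006449² + -0.003483²) = 0.007329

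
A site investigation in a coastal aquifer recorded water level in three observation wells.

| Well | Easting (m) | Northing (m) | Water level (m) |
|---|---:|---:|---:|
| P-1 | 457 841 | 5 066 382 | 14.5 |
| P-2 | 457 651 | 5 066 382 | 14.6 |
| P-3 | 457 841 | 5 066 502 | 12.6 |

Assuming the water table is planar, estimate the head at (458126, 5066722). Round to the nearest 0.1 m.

9.0 m

∂h/∂x = (14.6 − 14.5) / (457651 − 457841) = -0.0005263
∂h/∂y = (12.6 − 14.5) / (5066502 − 5066382) = -0.01583
h(458126, 5066722) = 14.5 + (-0.0005263)·(285) + (-0.01583)·(340) = 14.5 -0.150 -5.383 = 8.967 m.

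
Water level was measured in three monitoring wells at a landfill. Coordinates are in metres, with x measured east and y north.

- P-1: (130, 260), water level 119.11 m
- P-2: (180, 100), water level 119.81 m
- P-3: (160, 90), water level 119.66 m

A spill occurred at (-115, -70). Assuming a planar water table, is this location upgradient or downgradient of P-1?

downgradient

Three-point gradient (reference P-1): Δ to P-2 = (50, -160, +0.70), Δ to P-3 = (30, -170, +0.55).
∂h/∂x = +0.008378, ∂h/∂y = -0.001757 (det = -3700).
Head at (-115, -70) = 119.11 + (+0.008378)·(-245) + (-0.001757)·(-330) = 117.64 m.
That is lower than the 119.11 m at P-1, so the point is downgradient.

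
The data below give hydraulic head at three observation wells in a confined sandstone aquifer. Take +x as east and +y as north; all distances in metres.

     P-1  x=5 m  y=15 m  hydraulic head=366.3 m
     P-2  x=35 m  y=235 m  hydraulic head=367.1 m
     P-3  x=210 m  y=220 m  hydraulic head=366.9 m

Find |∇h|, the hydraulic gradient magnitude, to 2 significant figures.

Differences from P-1: to P-2 (Δx, Δy, Δh) = (30, 220, +0.8); to P-3 = (205, 205, +0.6).
Determinant of the coordinate differences = 30·205 − 205·220 = -38950.
∂h/∂x = [(+0.8)·205 − (+0.6)·220] / -38950 = -0.0008216
∂h/∂y = [30·(+0.6) − 205·(+0.8)] / -38950 = +0.003748
|∇h| = √(-0.0008216² + 0.003748²) = 0.003837

0.0038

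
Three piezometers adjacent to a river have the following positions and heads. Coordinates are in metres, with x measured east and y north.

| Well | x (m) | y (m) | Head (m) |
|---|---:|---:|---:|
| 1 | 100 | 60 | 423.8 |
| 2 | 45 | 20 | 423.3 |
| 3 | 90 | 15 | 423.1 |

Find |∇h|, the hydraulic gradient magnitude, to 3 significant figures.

Taking 1 as reference: 2−1 = (-55, -40, -0.5); 3−1 = (-10, -45, -0.7).
Determinant of the coordinate differences = (-55)·(-45) − (-10)·(-40) = 2075.
∂h/∂x = [(-0.5)·(-45) − (-0.7)·(-40)] / 2075 = -0.002651
∂h/∂y = [(-55)·(-0.7) − (-10)·(-0.5)] / 2075 = +0.01614
|∇h| = √(-0.002651² + 0.01614²) = 0.01636

0.0164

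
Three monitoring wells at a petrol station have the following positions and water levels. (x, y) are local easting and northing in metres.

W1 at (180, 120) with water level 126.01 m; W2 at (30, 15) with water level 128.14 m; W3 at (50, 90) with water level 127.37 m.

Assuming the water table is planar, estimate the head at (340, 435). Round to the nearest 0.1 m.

Differences from W1: to W2 (Δx, Δy, Δh) = (-150, -105, +2.13); to W3 = (-130, -30, +1.36).
Solve a·Δx + b·Δy = Δh: det = (-150)·(-30) − (-130)·(-105) = -9150.
∂h/∂x = [(+2.13)·(-30) − (+1.36)·(-105)] / -9150 = -0.008623
∂h/∂y = [(-150)·(+1.36) − (-130)·(+2.13)] / -9150 = -0.007967
h(340, 435) = 126.01 + (-0.008623)·(160) + (-0.007967)·(315) = 126.01 -1.380 -2.510 = 122.121 m.

122.1 m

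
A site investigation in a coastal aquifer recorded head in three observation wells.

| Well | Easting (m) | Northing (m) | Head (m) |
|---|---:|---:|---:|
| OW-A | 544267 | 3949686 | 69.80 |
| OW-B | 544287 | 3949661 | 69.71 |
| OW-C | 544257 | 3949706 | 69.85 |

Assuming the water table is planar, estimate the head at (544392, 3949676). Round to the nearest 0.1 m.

69.3 m

Taking OW-A as reference: OW-B−OW-A = (20, -25, -0.09); OW-C−OW-A = (-10, 20, +0.05).
Solve a·Δx + b·Δy = Δh: det = 20·20 − (-10)·(-25) = 150.
∂h/∂x = [(-0.09)·20 − (+0.05)·(-25)] / 150 = -0.003667
∂h/∂y = [20·(+0.05) − (-10)·(-0.09)] / 150 = +0.0006667
h(544392, 3949676) = 69.80 + (-0.003667)·(125) + (+0.0006667)·(-10) = 69.80 -0.458 -0.007 = 69.335 m.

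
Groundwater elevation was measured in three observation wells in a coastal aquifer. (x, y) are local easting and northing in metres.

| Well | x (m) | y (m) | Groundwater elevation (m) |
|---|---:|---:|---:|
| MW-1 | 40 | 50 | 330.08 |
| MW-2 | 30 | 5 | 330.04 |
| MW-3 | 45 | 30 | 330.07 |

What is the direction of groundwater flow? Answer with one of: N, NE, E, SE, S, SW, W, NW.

Taking MW-1 as reference: MW-2−MW-1 = (-10, -45, -0.04); MW-3−MW-1 = (5, -20, -0.01).
Solve a·Δx + b·Δy = Δh: det = (-10)·(-20) − 5·(-45) = 425.
∂h/∂x = [(-0.04)·(-20) − (-0.01)·(-45)] / 425 = +0.0008235
∂h/∂y = [(-10)·(-0.01) − 5·(-0.04)] / 425 = +0.0007059
Flow = −∇h = (-0.0008235 east, -0.0007059 north), which points southwest.

SW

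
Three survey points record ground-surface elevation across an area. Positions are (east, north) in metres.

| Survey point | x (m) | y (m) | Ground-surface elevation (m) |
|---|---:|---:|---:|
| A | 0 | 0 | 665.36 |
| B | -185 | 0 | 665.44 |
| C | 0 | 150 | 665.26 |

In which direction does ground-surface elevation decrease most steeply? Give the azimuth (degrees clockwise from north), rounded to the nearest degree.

∂z/∂x = (665.44 − 665.36) / (-185 − 0) = -0.0004324
∂z/∂y = (665.26 − 665.36) / (150 − 0) = -0.0006667
Steepest decrease is along −∇f: components (+0.0004324 E, +0.0006667 N).
Azimuth = atan2(+0.0004324, +0.0006667) = 33.0° ≈ 033°.

033°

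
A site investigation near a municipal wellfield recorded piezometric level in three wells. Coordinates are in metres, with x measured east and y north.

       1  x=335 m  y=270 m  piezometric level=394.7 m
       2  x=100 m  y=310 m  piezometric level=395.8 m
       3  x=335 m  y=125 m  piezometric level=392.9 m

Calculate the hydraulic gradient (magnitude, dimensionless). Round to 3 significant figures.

Three-point gradient (reference 1): Δ to 2 = (-235, 40, +1.1), Δ to 3 = (0, -145, -1.8).
∂h/∂x = -0.002568, ∂h/∂y = +0.01241 (det = 34075).
|∇h| = √(-0.002568² + 0.01241²) = 0.01267

0.0127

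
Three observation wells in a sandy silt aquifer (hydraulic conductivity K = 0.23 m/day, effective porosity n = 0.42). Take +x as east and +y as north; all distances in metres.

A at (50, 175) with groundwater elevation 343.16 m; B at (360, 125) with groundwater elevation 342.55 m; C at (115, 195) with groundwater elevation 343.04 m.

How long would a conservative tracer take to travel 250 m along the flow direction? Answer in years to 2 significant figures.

Three-point gradient (reference A): Δ to B = (310, -50, -0.61), Δ to C = (65, 20, -0.12).
∂h/∂x = -0.001926, ∂h/∂y = +0.0002593 (det = 9450).
|∇h| = √(-0.001926² + 0.0002593²) = 0.001943
Seepage velocity v = K·i/n = 0.23 × 0.001943 / 0.42 = 0.001064 m/day.
t = 250 / 0.001064 = 2.35e+05 days = 643 years.

640 years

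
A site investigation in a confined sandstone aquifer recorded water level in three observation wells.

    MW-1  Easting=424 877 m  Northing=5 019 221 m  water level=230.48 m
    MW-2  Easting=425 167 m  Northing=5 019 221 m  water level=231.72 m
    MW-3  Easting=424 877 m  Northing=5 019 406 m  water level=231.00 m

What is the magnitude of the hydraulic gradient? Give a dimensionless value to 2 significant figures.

∂h/∂x = (231.72 − 230.48) / (425167 − 424877) = +0.004276
∂h/∂y = (231.00 − 230.48) / (5019406 − 5019221) = +0.002811
|∇h| = √(0.004276² + 0.002811²) = 0.005117

0.0051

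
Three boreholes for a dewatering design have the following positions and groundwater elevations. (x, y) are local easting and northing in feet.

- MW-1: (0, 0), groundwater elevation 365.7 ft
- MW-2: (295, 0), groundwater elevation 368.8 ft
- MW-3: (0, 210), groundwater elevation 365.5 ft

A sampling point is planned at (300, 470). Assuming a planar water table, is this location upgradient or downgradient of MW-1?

∂h/∂x = (368.8 − 365.7) / (295 − 0) = +0.01051
∂h/∂y = (365.5 − 365.7) / (210 − 0) = -0.0009524
Head at (300, 470) = 365.7 + (+0.01051)·(300) + (-0.0009524)·(470) = 368.40 ft.
That is higher than the 365.7 ft at MW-1, so the point is upgradient.

upgradient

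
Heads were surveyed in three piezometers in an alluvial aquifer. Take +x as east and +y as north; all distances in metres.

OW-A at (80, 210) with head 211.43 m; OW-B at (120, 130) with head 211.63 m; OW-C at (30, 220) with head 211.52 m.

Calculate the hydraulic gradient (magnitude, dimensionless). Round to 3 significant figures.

Differences from OW-A: to OW-B (Δx, Δy, Δh) = (40, -80, +0.20); to OW-C = (-50, 10, +0.09).
Determinant of the coordinate differences = 40·10 − (-50)·(-80) = -3600.
∂h/∂x = [(+0.20)·10 − (+0.09)·(-80)] / -3600 = -0.002556
∂h/∂y = [40·(+0.09) − (-50)·(+0.20)] / -3600 = -0.003778
|∇h| = √(-0.002556² + -0.003778²) = 0.004561

0.00456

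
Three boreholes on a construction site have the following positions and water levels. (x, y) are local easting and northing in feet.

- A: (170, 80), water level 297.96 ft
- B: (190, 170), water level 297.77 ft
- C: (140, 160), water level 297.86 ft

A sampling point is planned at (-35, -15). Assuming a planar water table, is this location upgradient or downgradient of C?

With h = a·x + b·y + c and A as origin, the differences give:
  20·a + 90·b = -0.19
  (-30)·a + 80·b = -0.10
Eliminate b (×80 and ×90, subtract): 4300·a = -6.200 → a = ∂h/∂x = -0.001442
Back-substitute: b = ∂h/∂y = -0.001791.
Head at (-35, -15) = 297.96 + (-0.001442)·(-205) + (-0.001791)·(-95) = 298.43 ft.
That is higher than the 297.86 ft at C, so the point is upgradient.

upgradient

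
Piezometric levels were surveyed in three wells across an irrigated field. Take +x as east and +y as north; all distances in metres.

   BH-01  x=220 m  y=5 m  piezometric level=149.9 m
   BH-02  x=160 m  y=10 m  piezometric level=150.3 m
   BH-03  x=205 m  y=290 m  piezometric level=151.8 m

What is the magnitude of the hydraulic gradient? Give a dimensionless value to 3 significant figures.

0.00883

With h = a·x + b·y + c and BH-01 as origin, the differences give:
  (-60)·a + 5·b = +0.4
  (-15)·a + 285·b = +1.9
Eliminate b (×285 and ×5, subtract): -17025·a = 104.50 → a = ∂h/∂x = -0.006138
Back-substitute: b = ∂h/∂y = +0.006344.
|∇h| = √(-0.006138² + 0.006344²) = 0.008827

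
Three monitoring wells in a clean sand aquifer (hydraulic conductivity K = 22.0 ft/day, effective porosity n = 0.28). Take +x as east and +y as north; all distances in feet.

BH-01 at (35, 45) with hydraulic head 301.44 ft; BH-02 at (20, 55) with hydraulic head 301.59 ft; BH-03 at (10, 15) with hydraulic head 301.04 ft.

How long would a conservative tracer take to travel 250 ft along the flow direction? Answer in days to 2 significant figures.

Taking BH-01 as reference: BH-02−BH-01 = (-15, 10, +0.15); BH-03−BH-01 = (-25, -30, -0.40).
Solve a·Δx + b·Δy = Δh: det = (-15)·(-30) − (-25)·10 = 700.
∂h/∂x = [(+0.15)·(-30) − (-0.40)·10] / 700 = -0.0007143
∂h/∂y = [(-15)·(-0.40) − (-25)·(+0.15)] / 700 = +0.01393
|∇h| = √(-0.0007143² + 0.01393²) = 0.01395
Seepage velocity v = K·i/n = 22.0 × 0.01395 / 0.28 = 1.096 ft/day.
t = 250 / 1.096 = 228.1 days.

230 days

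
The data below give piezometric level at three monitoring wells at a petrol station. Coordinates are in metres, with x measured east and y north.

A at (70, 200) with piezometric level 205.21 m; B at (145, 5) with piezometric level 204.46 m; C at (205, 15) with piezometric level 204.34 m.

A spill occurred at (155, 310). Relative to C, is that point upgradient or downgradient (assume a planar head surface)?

upgradient

With h = a·x + b·y + c and A as origin, the differences give:
  75·a + (-195)·b = -0.75
  135·a + (-185)·b = -0.87
Eliminate b (×(-185) and ×(-195), subtract): 12450·a = -30.900 → a = ∂h/∂x = -0.002482
Back-substitute: b = ∂h/∂y = +0.002892.
Head at (155, 310) = 205.21 + (-0.002482)·(85) + (+0.002892)·(110) = 205.32 m.
That is higher than the 204.34 m at C, so the point is upgradient.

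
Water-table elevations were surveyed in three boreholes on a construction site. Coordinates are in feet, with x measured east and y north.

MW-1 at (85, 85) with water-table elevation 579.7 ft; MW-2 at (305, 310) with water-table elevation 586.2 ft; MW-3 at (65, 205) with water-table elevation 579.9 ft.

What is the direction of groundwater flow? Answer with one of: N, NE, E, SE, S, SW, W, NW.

Taking MW-1 as reference: MW-2−MW-1 = (220, 225, +6.5); MW-3−MW-1 = (-20, 120, +0.2).
Solve a·Δx + b·Δy = Δh: det = 220·120 − (-20)·225 = 30900.
∂h/∂x = [(+6.5)·120 − (+0.2)·225] / 30900 = +0.02379
∂h/∂y = [220·(+0.2) − (-20)·(+6.5)] / 30900 = +0.005631
Flow = −∇h = (-0.02379 east, -0.005631 north), which points west.

W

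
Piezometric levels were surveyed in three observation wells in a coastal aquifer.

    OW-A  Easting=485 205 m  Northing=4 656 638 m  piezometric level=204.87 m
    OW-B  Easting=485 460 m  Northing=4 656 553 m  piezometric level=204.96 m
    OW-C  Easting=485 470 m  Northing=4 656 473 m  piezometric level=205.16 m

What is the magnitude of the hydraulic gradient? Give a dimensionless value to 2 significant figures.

Taking OW-A as reference: OW-B−OW-A = (255, -85, +0.09); OW-C−OW-A = (265, -165, +0.29).
Determinant of the coordinate differences = 255·(-165) − 265·(-85) = -19550.
∂h/∂x = [(+0.09)·(-165) − (+0.29)·(-85)] / -19550 = -0.0005013
∂h/∂y = [255·(+0.29) − 265·(+0.09)] / -19550 = -0.002563
|∇h| = √(-0.0005013² + -0.002563²) = 0.002612

0.0026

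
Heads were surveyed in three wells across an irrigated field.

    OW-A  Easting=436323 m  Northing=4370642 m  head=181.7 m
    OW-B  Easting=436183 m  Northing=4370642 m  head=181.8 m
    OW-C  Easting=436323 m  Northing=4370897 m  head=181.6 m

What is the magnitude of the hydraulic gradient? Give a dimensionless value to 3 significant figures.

0.000815

∂h/∂x = (181.8 − 181.7) / (436183 − 436323) = -0.0007143
∂h/∂y = (181.6 − 181.7) / (4370897 − 4370642) = -0.0003922
|∇h| = √(-0.0007143² + -0.0003922²) = 0.0008149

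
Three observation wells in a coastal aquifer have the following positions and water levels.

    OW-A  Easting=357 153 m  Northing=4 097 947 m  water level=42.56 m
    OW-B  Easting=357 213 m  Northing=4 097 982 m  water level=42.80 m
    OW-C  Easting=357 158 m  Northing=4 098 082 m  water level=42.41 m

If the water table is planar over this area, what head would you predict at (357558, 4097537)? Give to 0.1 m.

45.0 m

With h = a·x + b·y + c and OW-A as origin, the differences give:
  60·a + 35·b = +0.24
  5·a + 135·b = -0.15
Eliminate b (×135 and ×35, subtract): 7925·a = 37.650 → a = ∂h/∂x = +0.004751
Back-substitute: b = ∂h/∂y = -0.001287.
h(357558, 4097537) = 42.56 + (+0.004751)·(405) + (-0.001287)·(-410) = 42.56 +1.924 +0.528 = 45.012 m.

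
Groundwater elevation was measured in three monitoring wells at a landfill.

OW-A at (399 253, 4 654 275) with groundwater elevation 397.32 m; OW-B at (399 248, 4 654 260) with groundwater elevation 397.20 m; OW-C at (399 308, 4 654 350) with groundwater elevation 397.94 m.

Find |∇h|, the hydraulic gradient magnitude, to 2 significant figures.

0.0078

Taking OW-A as reference: OW-B−OW-A = (-5, -15, -0.12); OW-C−OW-A = (55, 75, +0.62).
Determinant of the coordinate differences = (-5)·75 − 55·(-15) = 450.
∂h/∂x = [(-0.12)·75 − (+0.62)·(-15)] / 450 = +0.0006667
∂h/∂y = [(-5)·(+0.62) − 55·(-0.12)] / 450 = +0.007778
|∇h| = √(0.0006667² + 0.007778²) = 0.007807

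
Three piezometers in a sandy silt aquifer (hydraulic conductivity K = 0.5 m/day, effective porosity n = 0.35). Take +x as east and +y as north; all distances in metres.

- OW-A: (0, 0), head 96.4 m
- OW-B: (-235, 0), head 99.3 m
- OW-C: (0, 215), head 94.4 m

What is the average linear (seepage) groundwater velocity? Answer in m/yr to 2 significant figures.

8.1 m/yr

∂h/∂x = (99.3 − 96.4) / (-235 − 0) = -0.01234
∂h/∂y = (94.4 − 96.4) / (215 − 0) = -0.009302
|∇h| = √(-0.01234² + -0.009302²) = 0.01545
Seepage velocity v = K·i/n = 0.5 × 0.01545 / 0.35 = 0.02207 m/day = 8.061 m/yr.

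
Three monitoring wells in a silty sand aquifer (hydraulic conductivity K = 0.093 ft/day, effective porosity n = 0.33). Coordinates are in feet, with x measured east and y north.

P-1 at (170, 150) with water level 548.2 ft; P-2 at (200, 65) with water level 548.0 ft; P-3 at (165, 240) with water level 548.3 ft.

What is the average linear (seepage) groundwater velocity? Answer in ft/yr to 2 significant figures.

Taking P-1 as reference: P-2−P-1 = (30, -85, -0.2); P-3−P-1 = (-5, 90, +0.1).
Determinant of the coordinate differences = 30·90 − (-5)·(-85) = 2275.
∂h/∂x = [(-0.2)·90 − (+0.1)·(-85)] / 2275 = -0.004176
∂h/∂y = [30·(+0.1) − (-5)·(-0.2)] / 2275 = +0.0008791
|∇h| = √(-0.004176² + 0.0008791²) = 0.004268
Seepage velocity v = K·i/n = 0.093 × 0.004268 / 0.33 = 0.001203 ft/day = 0.4394 ft/yr.

0.44 ft/yr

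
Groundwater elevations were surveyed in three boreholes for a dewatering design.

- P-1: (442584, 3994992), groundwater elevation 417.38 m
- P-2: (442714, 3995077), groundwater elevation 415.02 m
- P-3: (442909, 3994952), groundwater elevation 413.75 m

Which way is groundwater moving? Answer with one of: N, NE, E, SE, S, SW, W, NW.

Differences from P-1: to P-2 (Δx, Δy, Δh) = (130, 85, -2.36); to P-3 = (325, -40, -3.63).
Solve a·Δx + b·Δy = Δh: det = 130·(-40) − 325·85 = -32825.
∂h/∂x = [(-2.36)·(-40) − (-3.63)·85] / -32825 = -0.01228
∂h/∂y = [130·(-3.63) − 325·(-2.36)] / -32825 = -0.008990
Flow = −∇h = (+0.01228 east, +0.008990 north), which points northeast.

NE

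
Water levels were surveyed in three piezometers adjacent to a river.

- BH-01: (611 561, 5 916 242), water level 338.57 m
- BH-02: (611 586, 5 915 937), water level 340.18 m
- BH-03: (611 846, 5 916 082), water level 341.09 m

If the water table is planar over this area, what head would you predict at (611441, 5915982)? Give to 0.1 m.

339.1 m

Three-point gradient (reference BH-01): Δ to BH-02 = (25, -305, +1.61), Δ to BH-03 = (285, -160, +2.52).
∂h/∂x = +0.006162, ∂h/∂y = -0.004774 (det = 82925).
h(611441, 5915982) = 338.57 + (+0.006162)·(-120) + (-0.004774)·(-260) = 338.57 -0.739 +1.241 = 339.072 m.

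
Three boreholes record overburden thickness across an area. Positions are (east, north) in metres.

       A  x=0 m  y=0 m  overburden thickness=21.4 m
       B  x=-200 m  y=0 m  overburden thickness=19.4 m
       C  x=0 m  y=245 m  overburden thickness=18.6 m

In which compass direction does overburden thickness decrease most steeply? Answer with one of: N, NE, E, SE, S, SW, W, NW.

NW

∂d/∂x = (19.4 − 21.4) / (-200 − 0) = +0.01000
∂d/∂y = (18.6 − 21.4) / (245 − 0) = -0.01143
Steepest decrease is along −∇f = (-0.01000 E, +0.01143 N) → northwest.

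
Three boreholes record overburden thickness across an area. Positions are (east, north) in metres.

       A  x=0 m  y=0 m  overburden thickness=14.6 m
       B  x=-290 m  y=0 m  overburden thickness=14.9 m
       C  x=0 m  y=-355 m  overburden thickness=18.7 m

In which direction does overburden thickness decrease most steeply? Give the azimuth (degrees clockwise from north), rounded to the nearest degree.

005°

∂d/∂x = (14.9 − 14.6) / (-290 − 0) = -0.001034
∂d/∂y = (18.7 − 14.6) / (-355 − 0) = -0.01155
Steepest decrease is along −∇f: components (+0.001034 E, +0.01155 N).
Azimuth = atan2(+0.001034, +0.01155) = 5.1° ≈ 005°.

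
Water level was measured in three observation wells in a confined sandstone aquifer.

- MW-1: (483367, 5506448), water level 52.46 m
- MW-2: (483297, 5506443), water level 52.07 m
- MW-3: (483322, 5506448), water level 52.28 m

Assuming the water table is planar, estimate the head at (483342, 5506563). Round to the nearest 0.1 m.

Three-point gradient (reference MW-1): Δ to MW-2 = (-70, -5, -0.39), Δ to MW-3 = (-45, 0, -0.18).
∂h/∂x = +0.004000, ∂h/∂y = +0.02200 (det = -225).
h(483342, 5506563) = 52.46 + (+0.004000)·(-25) + (+0.02200)·(115) = 52.46 -0.100 +2.530 = 54.890 m.

54.9 m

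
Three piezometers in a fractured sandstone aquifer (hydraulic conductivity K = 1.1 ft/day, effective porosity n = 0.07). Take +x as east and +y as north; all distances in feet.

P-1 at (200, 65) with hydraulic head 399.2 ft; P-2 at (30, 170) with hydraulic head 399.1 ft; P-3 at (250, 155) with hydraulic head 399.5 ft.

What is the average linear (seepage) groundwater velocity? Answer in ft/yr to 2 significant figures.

With h = a·x + b·y + c and P-1 as origin, the differences give:
  (-170)·a + 105·b = -0.1
  50·a + 90·b = +0.3
Eliminate b (×90 and ×105, subtract): -20550·a = -40.50 → a = ∂h/∂x = +0.001971
Back-substitute: b = ∂h/∂y = +0.002238.
|∇h| = √(0.001971² + 0.002238²) = 0.002982
Seepage velocity v = K·i/n = 1.1 × 0.002982 / 0.07 = 0.04686 ft/day = 17.12 ft/yr.

17 ft/yr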